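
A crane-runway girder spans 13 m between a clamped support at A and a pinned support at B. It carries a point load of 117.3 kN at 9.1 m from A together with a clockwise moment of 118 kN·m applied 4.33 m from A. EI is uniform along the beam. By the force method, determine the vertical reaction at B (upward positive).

Choose R_B as the redundant. The primary structure is the cantilever fixed at A.
Downward deflection at the released point B due to the loads:
  point load 117.3 at a = 9.1: Pa²(3L − a)/(6EI) = 48406/EI
  clockwise couple 118 at a = 4.33: M₀a(2L − a)/(2EI) = 5536/EI
  δ_0 = 53942/EI
Tip deflection under a unit load at B: L³/(3EI) = 732.3/EI.
The prop prevents deflection at B: R_B = δ_0/δ_{BB} = 53942/732.3 = 73.66 kN.

R_B = 73.66 kN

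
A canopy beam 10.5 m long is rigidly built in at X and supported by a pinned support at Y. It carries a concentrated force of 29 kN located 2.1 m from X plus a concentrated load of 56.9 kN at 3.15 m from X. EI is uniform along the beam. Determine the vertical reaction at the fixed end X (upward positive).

R_X = 77.36 kN

Take the reaction at Y as the redundant and release it; the primary structure is a cantilever fixed at X.
Downward deflection at the released point Y due to the loads:
  point load 29 at a = 2.1: Pa²(3L − a)/(6EI) = 626.7/EI
  point load 56.9 at a = 3.15: Pa²(3L − a)/(6EI) = 2668/EI
  δ_0 = 3294/EI
Tip deflection under a unit load at Y: L³/(3EI) = 385.9/EI.
The prop prevents deflection at Y: R_Y = δ_0/δ_{YY} = 3294/385.9 = 8.537 kN.
Vertical equilibrium: R_X = ΣP − R_Y = 85.9 − 8.537 = 77.36 kN.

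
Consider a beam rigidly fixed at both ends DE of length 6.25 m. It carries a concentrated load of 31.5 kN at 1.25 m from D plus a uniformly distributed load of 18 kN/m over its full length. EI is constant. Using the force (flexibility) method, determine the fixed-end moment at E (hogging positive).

M_E = 64.89 kN·m

Take the two fixed-end moments M_D, M_E as redundants; the released structure is the simple span DE.
On the primary (simply-supported) span, the end slopes from the loading are:
  at D: point load 31.5 at a = 1.25: Pab(L + b)/(6LEI) = 59.06/EI
  at E: point load 31.5 at a = 1.25: Pab(L + a)/(6LEI) = 39.38/EI
  at D: UDL 18: wL³/(24EI) = 183.1/EI
  at E: UDL 18: wL³/(24EI) = 183.1/EI
  θ_D0 = 242.2/EI,  θ_E0 = 222.5/EI
Flexibility coefficients: a unit moment at one end gives L/(3EI) there and L/(6EI) at the far end, so f₁₁ = f₂₂ = 2.083/EI and f₁₂ = f₂₁ = 1.042/EI.
Compatibility — zero rotation at each built-in end:
  2.083 M_D + 1.042 M_E = 242.2
  1.042 M_D + 2.083 M_E = 222.5
Solving the pair gives M_D = 83.79 kN·m and M_E = 64.89 kN·m (hogging).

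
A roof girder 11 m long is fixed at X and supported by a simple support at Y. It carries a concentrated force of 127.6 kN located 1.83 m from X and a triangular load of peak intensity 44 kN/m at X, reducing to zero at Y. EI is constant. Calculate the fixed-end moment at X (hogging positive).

M_X = 533.4 kN·m

Choose R_Y as the redundant. The primary structure is the cantilever fixed at X.
Deflection at Y on the released cantilever, summing each load's contribution:
  point load 127.6 at a = 1.83: Pa²(3L − a)/(6EI) = 2220/EI
  triangular load, peak 44 at the fixed end: w₀L⁴/(30EI) = 21473/EI
  δ_0 = 23693/EI
Tip deflection under a unit load at Y: L³/(3EI) = 443.7/EI.
The prop prevents deflection at Y: R_Y = δ_0/δ_{YY} = 23693/443.7 = 53.4 kN.
Moment equilibrium about X: M_X = Σ(load moments about X) − R_Y·L = 1121 − 53.4×11 = 533.4 kN·m.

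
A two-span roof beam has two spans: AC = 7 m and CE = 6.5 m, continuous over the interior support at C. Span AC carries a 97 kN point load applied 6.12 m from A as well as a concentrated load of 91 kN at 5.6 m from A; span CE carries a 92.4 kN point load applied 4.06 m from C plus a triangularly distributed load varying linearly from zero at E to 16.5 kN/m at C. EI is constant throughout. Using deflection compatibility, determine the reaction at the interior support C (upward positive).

R_C = 273.4 kN

Insert a hinge at C; M_C is the redundant, and each span becomes simply supported.
Discontinuity in slope at C on the released structure — sum the simple-span end rotations:
  span AC: point load 97 at a = 6.12: Pab(L + a)/(6LEI) = 163.2/EI
  span AC: point load 91 at a = 5.6: Pab(L + a)/(6LEI) = 214/EI
  span CE: point load 92.4 at a = 4.06: Pab(L + b)/(6LEI) = 209.8/EI
  span CE: triangular load, peak 16.5: w₀L³/(45EI) = 100.7/EI
  relative rotation θ_0 = (377.2 + 310.5)/EI = 687.7/EI
A unit hogging moment at C produces rotation L₁/(3EI) + L₂/(3EI) = 4.5/EI.
Compatibility: M_C·(L₁+L₂)/(3EI) = θ_0, giving M_C = 152.8 kN·m (hogging).
Span AC, ΣM about A with M_C applied at C: R_C^{AC}·7 = 1103 + 152.8, so R_C^{AC} = 179.4 kN and R_A = 188 − 179.4 = 8.561 kN.
Span CE, ΣM about E: R_C^{CE}·6.5 = 457.8 + 152.8, so R_C^{CE} = 93.95 kN and R_E = 146 − 93.95 = 52.08 kN.
R_C = 179.4 + 93.95 = 273.4 kN.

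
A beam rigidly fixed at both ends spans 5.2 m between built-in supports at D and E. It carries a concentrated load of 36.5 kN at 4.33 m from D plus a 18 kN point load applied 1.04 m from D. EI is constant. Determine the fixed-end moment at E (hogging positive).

M_E = 25.01 kN·m

Take the two fixed-end moments M_D, M_E as redundants; the released structure is the simple span DE.
On the primary (simply-supported) span, the end slopes from the loading are:
  at D: point load 36.5 at a = 4.33: Pab(L + b)/(6LEI) = 26.75/EI
  at E: point load 36.5 at a = 4.33: Pab(L + a)/(6LEI) = 42/EI
  at D: point load 18 at a = 1.04: Pab(L + b)/(6LEI) = 23.36/EI
  at E: point load 18 at a = 1.04: Pab(L + a)/(6LEI) = 15.58/EI
  θ_D0 = 50.11/EI,  θ_E0 = 57.57/EI
Flexibility coefficients: a unit moment at one end gives L/(3EI) there and L/(6EI) at the far end, so f₁₁ = f₂₂ = 1.733/EI and f₁₂ = f₂₁ = 0.8667/EI.
Compatibility — zero rotation at each built-in end:
  1.733 M_D + 0.8667 M_E = 50.11
  0.8667 M_D + 1.733 M_E = 57.57
Solving the pair gives M_D = 16.4 kN·m and M_E = 25.01 kN·m (hogging).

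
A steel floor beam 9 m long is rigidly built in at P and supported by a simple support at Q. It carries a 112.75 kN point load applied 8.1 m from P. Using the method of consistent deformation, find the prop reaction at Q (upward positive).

Take the reaction at Q as the redundant and release it; the primary structure is a cantilever fixed at P.
Primary-structure tip deflection at Q by superposition:
  point load 112.75 at a = 8.1: Pa²(3L − a)/(6EI) = 23302/EI
Flexibility coefficient — unit upward force at Q: δ_{QQ} = L³/(3EI) = 243/EI.
The prop prevents deflection at Q: R_Q = δ_0/δ_{QQ} = 23302/243 = 95.89 kN.

R_Q = 95.89 kN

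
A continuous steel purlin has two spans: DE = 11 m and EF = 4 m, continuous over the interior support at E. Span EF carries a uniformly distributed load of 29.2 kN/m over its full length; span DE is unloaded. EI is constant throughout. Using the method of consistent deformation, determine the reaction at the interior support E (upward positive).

Take M_E as the redundant. Released structure: two simple spans DE and EF with a hinge at E.
End slopes at the hinge E, treating each span as simply supported:
  span EF: UDL 29.2: wL³/(24EI) = 77.87/EI
  relative rotation θ_0 = (0 + 77.87)/EI = 77.87/EI
A unit hogging moment at E produces rotation L₁/(3EI) + L₂/(3EI) = 5/EI.
Compatibility: M_E·(L₁+L₂)/(3EI) = θ_0, giving M_E = 15.57 kN·m (hogging).
Span DE, ΣM about D with M_E applied at E: R_E^{DE}·11 = 0 + 15.57, so R_E^{DE} = 1.416 kN and R_D = 0 − 1.416 = -1.416 kN.
Span EF, ΣM about F: R_E^{EF}·4 = 233.6 + 15.57, so R_E^{EF} = 62.29 kN and R_F = 116.8 − 62.29 = 54.51 kN.
R_E = 1.416 + 62.29 = 63.71 kN.

R_E = 63.71 kN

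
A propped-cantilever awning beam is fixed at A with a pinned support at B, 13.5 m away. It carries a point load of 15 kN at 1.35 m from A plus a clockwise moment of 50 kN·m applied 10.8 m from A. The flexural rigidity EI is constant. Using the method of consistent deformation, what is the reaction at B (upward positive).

Remove the prop at B; the released (primary) structure is a cantilever built in at A.
Downward deflection at the released point B due to the loads:
  point load 15 at a = 1.35: Pa²(3L − a)/(6EI) = 178.4/EI
  clockwise couple 50 at a = 10.8: M₀a(2L − a)/(2EI) = 4374/EI
  δ_0 = 4552/EI
Flexibility coefficient — unit upward force at B: δ_{BB} = L³/(3EI) = 820.1/EI.
Compatibility at B: δ_0 − R_B·δ_{BB} = 0, so R_B = 4552/820.1 = 5.551 kN.

R_B = 5.551 kN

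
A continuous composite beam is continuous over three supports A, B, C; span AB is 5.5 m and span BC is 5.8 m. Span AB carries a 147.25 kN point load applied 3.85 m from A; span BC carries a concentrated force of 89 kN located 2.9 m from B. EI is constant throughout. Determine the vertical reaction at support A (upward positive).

Release continuity at B by inserting a hinge; the redundant is the internal moment M_B. The primary structure is two simply-supported spans AB and BC.
Discontinuity in slope at B on the released structure — sum the simple-span end rotations:
  span AB: point load 147.25 at a = 3.85: Pab(L + a)/(6LEI) = 265/EI
  span BC: point load 89 at a = 2.9: Pab(L + b)/(6LEI) = 187.1/EI
  relative rotation θ_0 = (265 + 187.1)/EI = 452.2/EI
A unit hogging moment at B produces rotation L₁/(3EI) + L₂/(3EI) = 3.767/EI.
Slope continuity at B: θ_0 = M_B·3.767/EI, so M_B = 452.2/3.767 = 120 kN·m (hogging).
Span AB, ΣM about A with M_B applied at B: R_B^{AB}·5.5 = 566.9 + 120, so R_B^{AB} = 124.9 kN and R_A = 147.2 − 124.9 = 22.35 kN.

R_A = 22.35 kN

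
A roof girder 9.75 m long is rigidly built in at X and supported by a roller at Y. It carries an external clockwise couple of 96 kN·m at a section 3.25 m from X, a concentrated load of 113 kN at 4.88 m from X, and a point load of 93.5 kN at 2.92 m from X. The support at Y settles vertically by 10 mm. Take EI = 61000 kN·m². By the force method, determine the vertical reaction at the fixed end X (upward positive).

R_X = 153.6 kN

Release the roller at Y. Primary structure: cantilever fixed at X.
Primary-structure tip deflection at Y by superposition:
  clockwise couple 96 at a = 3.25: M₀a(2L − a)/(2EI) = 2535/EI
  point load 113 at a = 4.88: Pa²(3L − a)/(6EI) = 10930/EI
  point load 93.5 at a = 2.92: Pa²(3L − a)/(6EI) = 3498/EI
  δ_0 = 16964/EI
Tip deflection under a unit load at Y: L³/(3EI) = 309/EI.
With EI = 61000 kN·m²: δ_0 = 0.27809 m and δ_{YY} = 0.005065 m/kN.
Compatibility — the beam at Y must follow the support down by 0.01 m: δ_0 − R_Y·δ_{YY} = 0.01, so R_Y = (0.27809 − 0.01)/0.005065 = 52.93 kN.
Vertical equilibrium: R_X = ΣP − R_Y = 206.5 − 52.93 = 153.6 kN.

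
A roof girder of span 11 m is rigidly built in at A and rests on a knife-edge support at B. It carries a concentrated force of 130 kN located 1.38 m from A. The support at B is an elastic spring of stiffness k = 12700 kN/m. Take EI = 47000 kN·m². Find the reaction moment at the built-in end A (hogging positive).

Take the reaction at B as the redundant and release it; the primary structure is a cantilever fixed at A.
Deflection at B on the released cantilever, summing each load's contribution:
  point load 130 at a = 1.38: Pa²(3L − a)/(6EI) = 1305/EI
Flexibility coefficient — unit upward force at B: δ_{BB} = L³/(3EI) = 443.7/EI.
With EI = 47000 kN·m²: δ_0 = 0.02776 m and δ_{BB} = 0.00944 m/kN.
Compatibility — the spring shortens by R_B/k under the reaction it provides: δ_0 − R_B·δ_{BB} = R_B/k. With 1/k = 0.000079 m/kN, R_B = δ_0 / (δ_{BB} + 1/k) = 0.02776 / (0.00944 + 0.000079) = 2.916 kN.
Moment equilibrium about A: M_A = Σ(load moments about A) − R_B·L = 179.4 − 2.916×11 = 147.3 kN·m.

M_A = 147.3 kN·m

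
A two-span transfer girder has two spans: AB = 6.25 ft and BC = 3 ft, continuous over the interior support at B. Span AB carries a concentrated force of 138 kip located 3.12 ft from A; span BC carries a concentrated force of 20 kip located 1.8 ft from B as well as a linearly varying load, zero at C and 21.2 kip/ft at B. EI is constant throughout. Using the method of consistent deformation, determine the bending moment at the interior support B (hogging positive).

M_B = 116.6 kip·ft

Release continuity at B by inserting a hinge; the redundant is the internal moment M_B. The primary structure is two simply-supported spans AB and BC.
Rotations at B on the released spans (each span's end-slope, ×1/EI):
  span AB: point load 138 at a = 3.12: Pab(L + a)/(6LEI) = 336.7/EI
  span BC: point load 20 at a = 1.8: Pab(L + b)/(6LEI) = 10.08/EI
  span BC: triangular load, peak 21.2: w₀L³/(45EI) = 12.72/EI
  relative rotation θ_0 = (336.7 + 22.8)/EI = 359.5/EI
A unit hogging moment at B produces rotation L₁/(3EI) + L₂/(3EI) = 3.083/EI.
Slope continuity at B: θ_0 = M_B·3.083/EI, so M_B = 359.5/3.083 = 116.6 kip·ft (hogging).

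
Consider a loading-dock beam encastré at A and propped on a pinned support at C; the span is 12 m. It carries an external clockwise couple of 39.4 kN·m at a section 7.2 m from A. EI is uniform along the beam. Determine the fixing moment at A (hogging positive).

Release the roller at C. Primary structure: cantilever fixed at A.
Free-end deflection of the primary structure under the applied loading (downward +):
  clockwise couple 39.4 at a = 7.2: M₀a(2L − a)/(2EI) = 2383/EI
Flexibility coefficient — unit upward force at C: δ_{CC} = L³/(3EI) = 576/EI.
The prop prevents deflection at C: R_C = δ_0/δ_{CC} = 2383/576 = 4.137 kN.
Moment equilibrium about A: M_A = Σ(load moments about A) − R_C·L = 39.4 − 4.137×12 = -10.24 kN·m.

M_A = -10.24 kN·m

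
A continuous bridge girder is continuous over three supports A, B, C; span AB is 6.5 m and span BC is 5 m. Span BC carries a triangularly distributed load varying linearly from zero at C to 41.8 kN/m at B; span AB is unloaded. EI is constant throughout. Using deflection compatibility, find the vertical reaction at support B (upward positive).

R_B = 80.38 kN

Release continuity at B by inserting a hinge; the redundant is the internal moment M_B. The primary structure is two simply-supported spans AB and BC.
Discontinuity in slope at B on the released structure — sum the simple-span end rotations:
  span BC: triangular load, peak 41.8: w₀L³/(45EI) = 116.1/EI
  relative rotation θ_0 = (0 + 116.1)/EI = 116.1/EI
A unit hogging moment at B produces rotation L₁/(3EI) + L₂/(3EI) = 3.833/EI.
Slope continuity at B: θ_0 = M_B·3.833/EI, so M_B = 116.1/3.833 = 30.29 kN·m (hogging).
Span AB, ΣM about A with M_B applied at B: R_B^{AB}·6.5 = 0 + 30.29, so R_B^{AB} = 4.66 kN and R_A = 0 − 4.66 = -4.66 kN.
Span BC, ΣM about C: R_B^{BC}·5 = 348.3 + 30.29, so R_B^{BC} = 75.72 kN and R_C = 104.5 − 75.72 = 28.78 kN.
R_B = 4.66 + 75.72 = 80.38 kN.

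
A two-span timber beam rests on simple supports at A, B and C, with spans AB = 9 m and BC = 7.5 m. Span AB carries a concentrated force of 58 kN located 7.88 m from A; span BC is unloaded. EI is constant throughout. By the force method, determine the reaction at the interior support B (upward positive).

Insert a hinge at B; M_B is the redundant, and each span becomes simply supported.
Rotations at B on the released spans (each span's end-slope, ×1/EI):
  span AB: point load 58 at a = 7.88: Pab(L + a)/(6LEI) = 160/EI
  relative rotation θ_0 = (160 + 0)/EI = 160/EI
A unit hogging moment at B produces rotation L₁/(3EI) + L₂/(3EI) = 5.5/EI.
Compatibility: M_B·(L₁+L₂)/(3EI) = θ_0, giving M_B = 29.09 kN·m (hogging).
Span AB, ΣM about A with M_B applied at B: R_B^{AB}·9 = 457 + 29.09, so R_B^{AB} = 54.01 kN and R_A = 58 − 54.01 = 3.985 kN.
Span BC, ΣM about C: R_B^{BC}·7.5 = 0 + 29.09, so R_B^{BC} = 3.879 kN and R_C = 0 − 3.879 = -3.879 kN.
R_B = 54.01 + 3.879 = 57.89 kN.

R_B = 57.89 kN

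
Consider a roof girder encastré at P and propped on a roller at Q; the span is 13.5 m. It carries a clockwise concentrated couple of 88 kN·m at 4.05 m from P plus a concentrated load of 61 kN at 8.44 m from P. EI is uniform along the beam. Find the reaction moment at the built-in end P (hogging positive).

Remove the prop at Q; the released (primary) structure is a cantilever built in at P.
Downward deflection at the released point Q due to the loads:
  clockwise couple 88 at a = 4.05: M₀a(2L − a)/(2EI) = 4090/EI
  point load 61 at a = 8.44: Pa²(3L − a)/(6EI) = 23218/EI
  δ_0 = 27308/EI
Flexibility coefficient — unit upward force at Q: δ_{QQ} = L³/(3EI) = 820.1/EI.
Compatibility at Q: δ_0 − R_Q·δ_{QQ} = 0, so R_Q = 27308/820.1 = 33.3 kN.
Moment equilibrium about P: M_P = Σ(load moments about P) − R_Q·L = 602.8 − 33.3×13.5 = 153.3 kN·m.

M_P = 153.3 kN·m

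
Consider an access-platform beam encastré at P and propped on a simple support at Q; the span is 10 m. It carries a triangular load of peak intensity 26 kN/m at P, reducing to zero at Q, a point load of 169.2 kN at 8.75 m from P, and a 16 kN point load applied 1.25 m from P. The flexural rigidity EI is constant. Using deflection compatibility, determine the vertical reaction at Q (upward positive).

Take the reaction at Q as the redundant and release it; the primary structure is a cantilever fixed at P.
Primary-structure tip deflection at Q by superposition:
  triangular load, peak 26 at the fixed end: w₀L⁴/(30EI) = 8667/EI
  point load 169.2 at a = 8.75: Pa²(3L − a)/(6EI) = 45880/EI
  point load 16 at a = 1.25: Pa²(3L − a)/(6EI) = 119.8/EI
  δ_0 = 54667/EI
Tip deflection under a unit load at Q: L³/(3EI) = 333.3/EI.
The prop prevents deflection at Q: R_Q = δ_0/δ_{QQ} = 54667/333.3 = 164 kN.

R_Q = 164 kN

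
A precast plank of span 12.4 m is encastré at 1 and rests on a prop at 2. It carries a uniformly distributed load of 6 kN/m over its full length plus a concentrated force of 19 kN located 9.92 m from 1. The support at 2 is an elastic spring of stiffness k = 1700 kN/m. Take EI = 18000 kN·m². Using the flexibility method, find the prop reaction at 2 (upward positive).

R_2 = 40.6 kN

Remove the prop at 2; the released (primary) structure is a cantilever built in at 1.
Free-end deflection of the primary structure under the applied loading (downward +):
  UDL 6: wL⁴/(8EI) = 17732/EI
  point load 19 at a = 9.92: Pa²(3L − a)/(6EI) = 8501/EI
  δ_0 = 26233/EI
Tip deflection under a unit load at 2: L³/(3EI) = 635.5/EI.
With EI = 18000 kN·m²: δ_0 = 1.4574 m and δ_{22} = 0.035308 m/kN.
Compatibility — the spring shortens by R_2/k under the reaction it provides: δ_0 − R_2·δ_{22} = R_2/k. With 1/k = 0.000588 m/kN, R_2 = δ_0 / (δ_{22} + 1/k) = 1.4574 / (0.035308 + 0.000588) = 40.6 kN.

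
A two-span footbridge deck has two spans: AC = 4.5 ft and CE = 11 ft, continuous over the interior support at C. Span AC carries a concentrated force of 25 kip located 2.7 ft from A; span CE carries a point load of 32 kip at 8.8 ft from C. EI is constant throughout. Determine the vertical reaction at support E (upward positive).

R_E = 22.85 kip

Release continuity at C by inserting a hinge; the redundant is the internal moment M_C. The primary structure is two simply-supported spans AC and CE.
Discontinuity in slope at C on the released structure — sum the simple-span end rotations:
  span AC: point load 25 at a = 2.7: Pab(L + a)/(6LEI) = 32.4/EI
  span CE: point load 32 at a = 8.8: Pab(L + b)/(6LEI) = 123.9/EI
  relative rotation θ_0 = (32.4 + 123.9)/EI = 156.3/EI
A unit hogging moment at C produces rotation L₁/(3EI) + L₂/(3EI) = 5.167/EI.
Slope continuity at C: θ_0 = M_C·5.167/EI, so M_C = 156.3/5.167 = 30.25 kip·ft (hogging).
Span CE, ΣM about E: R_C^{CE}·11 = 70.4 + 30.25, so R_C^{CE} = 9.15 kip and R_E = 32 − 9.15 = 22.85 kip.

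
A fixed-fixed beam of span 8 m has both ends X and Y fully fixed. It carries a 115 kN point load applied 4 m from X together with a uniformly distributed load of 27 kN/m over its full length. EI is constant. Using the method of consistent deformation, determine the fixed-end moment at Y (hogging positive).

Take the two fixed-end moments M_X, M_Y as redundants; the released structure is the simple span XY.
On the primary (simply-supported) span, the end slopes from the loading are:
  at X: point load 115 at a = 4: Pab(L + b)/(6LEI) = 460/EI
  at Y: point load 115 at a = 4: Pab(L + a)/(6LEI) = 460/EI
  at X: UDL 27: wL³/(24EI) = 576/EI
  at Y: UDL 27: wL³/(24EI) = 576/EI
  θ_X0 = 1036/EI,  θ_Y0 = 1036/EI
Flexibility coefficients: a unit moment at one end gives L/(3EI) there and L/(6EI) at the far end, so f₁₁ = f₂₂ = 2.667/EI and f₁₂ = f₂₁ = 1.333/EI.
Compatibility — zero rotation at each built-in end:
  2.667 M_X + 1.333 M_Y = 1036
  1.333 M_X + 2.667 M_Y = 1036
Solving the pair gives M_X = 259 kN·m and M_Y = 259 kN·m (hogging).

M_Y = 259 kN·m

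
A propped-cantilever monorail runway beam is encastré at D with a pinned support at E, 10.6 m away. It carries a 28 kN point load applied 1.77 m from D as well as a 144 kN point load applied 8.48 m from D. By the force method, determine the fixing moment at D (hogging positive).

Release the roller at E. Primary structure: cantilever fixed at D.
Primary-structure tip deflection at E by superposition:
  point load 28 at a = 1.77: Pa²(3L − a)/(6EI) = 439/EI
  point load 144 at a = 8.48: Pa²(3L − a)/(6EI) = 40247/EI
  δ_0 = 40686/EI
Flexibility coefficient — unit upward force at E: δ_{EE} = L³/(3EI) = 397/EI.
The prop prevents deflection at E: R_E = δ_0/δ_{EE} = 40686/397 = 102.5 kN.
Moment equilibrium about D: M_D = Σ(load moments about D) − R_E·L = 1271 − 102.5×10.6 = 184.4 kN·m.

M_D = 184.4 kN·m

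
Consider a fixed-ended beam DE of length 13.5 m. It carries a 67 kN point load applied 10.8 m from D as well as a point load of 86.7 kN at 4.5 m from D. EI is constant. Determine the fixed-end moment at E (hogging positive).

M_E = 202.5 kN·m

Take the two fixed-end moments M_D, M_E as redundants; the released structure is the simple span DE.
End rotations of the released simple span under the applied load (×1/EI):
  at D: point load 67 at a = 10.8: Pab(L + b)/(6LEI) = 390.7/EI
  at E: point load 67 at a = 10.8: Pab(L + a)/(6LEI) = 586.1/EI
  at D: point load 86.7 at a = 4.5: Pab(L + b)/(6LEI) = 975.4/EI
  at E: point load 86.7 at a = 4.5: Pab(L + a)/(6LEI) = 780.3/EI
  θ_D0 = 1366/EI,  θ_E0 = 1366/EI
Flexibility coefficients: a unit moment at one end gives L/(3EI) there and L/(6EI) at the far end, so f₁₁ = f₂₂ = 4.5/EI and f₁₂ = f₂₁ = 2.25/EI.
Compatibility — zero rotation at each built-in end:
  4.5 M_D + 2.25 M_E = 1366
  2.25 M_D + 4.5 M_E = 1366
Solving the pair gives M_D = 202.3 kN·m and M_E = 202.5 kN·m (hogging).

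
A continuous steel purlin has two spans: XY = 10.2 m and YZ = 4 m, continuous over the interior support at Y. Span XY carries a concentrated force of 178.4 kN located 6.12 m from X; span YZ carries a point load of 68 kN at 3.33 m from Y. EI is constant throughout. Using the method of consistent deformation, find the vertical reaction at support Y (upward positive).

R_Y = 207.9 kN

Release continuity at Y by inserting a hinge; the redundant is the internal moment M_Y. The primary structure is two simply-supported spans XY and YZ.
Rotations at Y on the released spans (each span's end-slope, ×1/EI):
  span XY: point load 178.4 at a = 6.12: Pab(L + a)/(6LEI) = 1188/EI
  span YZ: point load 68 at a = 3.33: Pab(L + b)/(6LEI) = 29.52/EI
  relative rotation θ_0 = (1188 + 29.52)/EI = 1217/EI
A unit hogging moment at Y produces rotation L₁/(3EI) + L₂/(3EI) = 4.733/EI.
Slope continuity at Y: θ_0 = M_Y·4.733/EI, so M_Y = 1217/4.733 = 257.2 kN·m (hogging).
Span XY, ΣM about X with M_Y applied at Y: R_Y^{XY}·10.2 = 1092 + 257.2, so R_Y^{XY} = 132.3 kN and R_X = 178.4 − 132.3 = 46.14 kN.
Span YZ, ΣM about Z: R_Y^{YZ}·4 = 45.56 + 257.2, so R_Y^{YZ} = 75.69 kN and R_Z = 68 − 75.69 = -7.69 kN.
R_Y = 132.3 + 75.69 = 207.9 kN.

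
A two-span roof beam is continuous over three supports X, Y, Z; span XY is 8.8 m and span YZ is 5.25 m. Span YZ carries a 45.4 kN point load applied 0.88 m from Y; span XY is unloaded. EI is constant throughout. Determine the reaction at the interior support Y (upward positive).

R_Y = 41.25 kN

Take M_Y as the redundant. Released structure: two simple spans XY and YZ with a hinge at Y.
End slopes at the hinge Y, treating each span as simply supported:
  span YZ: point load 45.4 at a = 0.88: Pab(L + b)/(6LEI) = 53.32/EI
  relative rotation θ_0 = (0 + 53.32)/EI = 53.32/EI
A unit hogging moment at Y produces rotation L₁/(3EI) + L₂/(3EI) = 4.683/EI.
Compatibility: M_Y·(L₁+L₂)/(3EI) = θ_0, giving M_Y = 11.38 kN·m (hogging).
Span XY, ΣM about X with M_Y applied at Y: R_Y^{XY}·8.8 = 0 + 11.38, so R_Y^{XY} = 1.294 kN and R_X = 0 − 1.294 = -1.294 kN.
Span YZ, ΣM about Z: R_Y^{YZ}·5.25 = 198.4 + 11.38, so R_Y^{YZ} = 39.96 kN and R_Z = 45.4 − 39.96 = 5.441 kN.
R_Y = 1.294 + 39.96 = 41.25 kN.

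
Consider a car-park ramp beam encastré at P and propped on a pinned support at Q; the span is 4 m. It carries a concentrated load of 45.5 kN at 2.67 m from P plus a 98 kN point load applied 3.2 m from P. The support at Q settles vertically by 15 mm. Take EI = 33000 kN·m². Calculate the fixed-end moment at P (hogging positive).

M_P = 157.4 kN·m

Take the reaction at Q as the redundant and release it; the primary structure is a cantilever fixed at P.
Primary-structure tip deflection at Q by superposition:
  point load 45.5 at a = 2.67: Pa²(3L − a)/(6EI) = 504.4/EI
  point load 98 at a = 3.2: Pa²(3L − a)/(6EI) = 1472/EI
  δ_0 = 1976/EI
Tip deflection under a unit load at Q: L³/(3EI) = 21.33/EI.
With EI = 33000 kN·m²: δ_0 = 0.059885 m and δ_{QQ} = 0.000646 m/kN.
Compatibility — the beam at Q must follow the support down by 0.015 m: δ_0 − R_Q·δ_{QQ} = 0.015, so R_Q = (0.059885 − 0.015)/0.000646 = 69.43 kN.
Moment equilibrium about P: M_P = Σ(load moments about P) − R_Q·L = 435.1 − 69.43×4 = 157.4 kN·m.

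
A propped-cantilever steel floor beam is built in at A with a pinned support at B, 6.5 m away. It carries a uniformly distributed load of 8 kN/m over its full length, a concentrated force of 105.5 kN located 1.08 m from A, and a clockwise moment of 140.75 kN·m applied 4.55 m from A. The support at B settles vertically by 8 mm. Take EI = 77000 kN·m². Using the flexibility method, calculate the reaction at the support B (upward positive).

R_B = 46.46 kN

Choose R_B as the redundant. The primary structure is the cantilever fixed at A.
Deflection at B on the released cantilever, summing each load's contribution:
  UDL 8: wL⁴/(8EI) = 1785/EI
  point load 105.5 at a = 1.08: Pa²(3L − a)/(6EI) = 377.8/EI
  clockwise couple 140.75 at a = 4.55: M₀a(2L − a)/(2EI) = 2706/EI
  δ_0 = 4869/EI
Flexibility coefficient — unit upward force at B: δ_{BB} = L³/(3EI) = 91.54/EI.
With EI = 77000 kN·m²: δ_0 = 0.063228 m and δ_{BB} = 0.001189 m/kN.
Compatibility — the beam at B must follow the support down by 0.008 m: δ_0 − R_B·δ_{BB} = 0.008, so R_B = (0.063228 − 0.008)/0.001189 = 46.46 kN.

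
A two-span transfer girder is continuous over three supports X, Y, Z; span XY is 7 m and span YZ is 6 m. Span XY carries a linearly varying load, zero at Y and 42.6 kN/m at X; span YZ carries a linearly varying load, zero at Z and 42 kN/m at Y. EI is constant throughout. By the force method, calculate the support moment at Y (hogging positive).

Release continuity at Y by inserting a hinge; the redundant is the internal moment M_Y. The primary structure is two simply-supported spans XY and YZ.
Discontinuity in slope at Y on the released structure — sum the simple-span end rotations:
  span XY: triangular load, peak 42.6: 7w₀L³/(360EI) = 284.1/EI
  span YZ: triangular load, peak 42: w₀L³/(45EI) = 201.6/EI
  relative rotation θ_0 = (284.1 + 201.6)/EI = 485.7/EI
A unit hogging moment at Y produces rotation L₁/(3EI) + L₂/(3EI) = 4.333/EI.
Slope continuity at Y: θ_0 = M_Y·4.333/EI, so M_Y = 485.7/4.333 = 112.1 kN·m (hogging).

M_Y = 112.1 kN·m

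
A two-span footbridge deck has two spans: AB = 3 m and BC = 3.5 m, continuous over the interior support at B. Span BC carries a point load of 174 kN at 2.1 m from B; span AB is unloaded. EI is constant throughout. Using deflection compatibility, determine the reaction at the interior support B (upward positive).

Take M_B as the redundant. Released structure: two simple spans AB and BC with a hinge at B.
Discontinuity in slope at B on the released structure — sum the simple-span end rotations:
  span BC: point load 174 at a = 2.1: Pab(L + b)/(6LEI) = 119.4/EI
  relative rotation θ_0 = (0 + 119.4)/EI = 119.4/EI
A unit hogging moment at B produces rotation L₁/(3EI) + L₂/(3EI) = 2.167/EI.
Compatibility: M_B·(L₁+L₂)/(3EI) = θ_0, giving M_B = 55.09 kN·m (hogging).
Span AB, ΣM about A with M_B applied at B: R_B^{AB}·3 = 0 + 55.09, so R_B^{AB} = 18.36 kN and R_A = 0 − 18.36 = -18.36 kN.
Span BC, ΣM about C: R_B^{BC}·3.5 = 243.6 + 55.09, so R_B^{BC} = 85.34 kN and R_C = 174 − 85.34 = 88.66 kN.
R_B = 18.36 + 85.34 = 103.7 kN.

R_B = 103.7 kN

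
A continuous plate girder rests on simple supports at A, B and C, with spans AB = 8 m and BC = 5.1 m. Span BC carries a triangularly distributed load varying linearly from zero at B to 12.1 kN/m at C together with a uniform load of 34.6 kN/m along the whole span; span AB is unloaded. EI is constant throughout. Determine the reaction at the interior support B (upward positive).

R_B = 114.9 kN

Take M_B as the redundant. Released structure: two simple spans AB and BC with a hinge at B.
Discontinuity in slope at B on the released structure — sum the simple-span end rotations:
  span BC: triangular load, peak 12.1: 7w₀L³/(360EI) = 31.21/EI
  span BC: UDL 34.6: wL³/(24EI) = 191.2/EI
  relative rotation θ_0 = (0 + 222.4)/EI = 222.4/EI
A unit hogging moment at B produces rotation L₁/(3EI) + L₂/(3EI) = 4.367/EI.
Compatibility: M_B·(L₁+L₂)/(3EI) = θ_0, giving M_B = 50.94 kN·m (hogging).
Span AB, ΣM about A with M_B applied at B: R_B^{AB}·8 = 0 + 50.94, so R_B^{AB} = 6.368 kN and R_A = 0 − 6.368 = -6.368 kN.
Span BC, ΣM about C: R_B^{BC}·5.1 = 502.4 + 50.94, so R_B^{BC} = 108.5 kN and R_C = 207.3 − 108.5 = 98.81 kN.
R_B = 6.368 + 108.5 = 114.9 kN.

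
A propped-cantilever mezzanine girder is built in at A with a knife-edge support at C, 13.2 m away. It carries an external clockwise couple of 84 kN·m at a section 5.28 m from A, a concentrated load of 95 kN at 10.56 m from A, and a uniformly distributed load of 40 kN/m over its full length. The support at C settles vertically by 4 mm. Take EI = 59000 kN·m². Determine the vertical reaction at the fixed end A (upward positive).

Choose R_C as the redundant. The primary structure is the cantilever fixed at A.
Free-end deflection of the primary structure under the applied loading (downward +):
  clockwise couple 84 at a = 5.28: M₀a(2L − a)/(2EI) = 4684/EI
  point load 95 at a = 10.56: Pa²(3L − a)/(6EI) = 51274/EI
  UDL 40: wL⁴/(8EI) = 151798/EI
  δ_0 = 207755/EI
Tip deflection under a unit load at C: L³/(3EI) = 766.7/EI.
With EI = 59000 kN·m²: δ_0 = 3.5213 m and δ_{CC} = 0.012994 m/kN.
Compatibility — the beam at C must follow the support down by 0.004 m: δ_0 − R_C·δ_{CC} = 0.004, so R_C = (3.5213 − 0.004)/0.012994 = 270.7 kN.
Vertical equilibrium: R_A = ΣP − R_C = 623 − 270.7 = 352.3 kN.

R_A = 352.3 kN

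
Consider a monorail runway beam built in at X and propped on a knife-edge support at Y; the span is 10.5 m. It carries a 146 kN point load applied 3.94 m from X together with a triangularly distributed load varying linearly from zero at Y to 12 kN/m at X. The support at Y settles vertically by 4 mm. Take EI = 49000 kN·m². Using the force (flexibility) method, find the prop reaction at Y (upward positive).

R_Y = 39.07 kN

Release the roller at Y. Primary structure: cantilever fixed at X.
Downward deflection at the released point Y due to the loads:
  point load 146 at a = 3.94: Pa²(3L − a)/(6EI) = 10411/EI
  triangular load, peak 12 at the fixed end: w₀L⁴/(30EI) = 4862/EI
  δ_0 = 15273/EI
Flexibility coefficient — unit upward force at Y: δ_{YY} = L³/(3EI) = 385.9/EI.
With EI = 49000 kN·m²: δ_0 = 0.31169 m and δ_{YY} = 0.007875 m/kN.
Compatibility — the beam at Y must follow the support down by 0.004 m: δ_0 − R_Y·δ_{YY} = 0.004, so R_Y = (0.31169 − 0.004)/0.007875 = 39.07 kN.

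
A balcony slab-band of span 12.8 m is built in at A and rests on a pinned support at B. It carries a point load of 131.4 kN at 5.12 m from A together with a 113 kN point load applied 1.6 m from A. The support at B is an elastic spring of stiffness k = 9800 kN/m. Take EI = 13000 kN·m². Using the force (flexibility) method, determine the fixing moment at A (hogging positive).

M_A = 472 kN·m

Remove the prop at B; the released (primary) structure is a cantilever built in at A.
Primary-structure tip deflection at B by superposition:
  point load 131.4 at a = 5.12: Pa²(3L − a)/(6EI) = 19106/EI
  point load 113 at a = 1.6: Pa²(3L − a)/(6EI) = 1774/EI
  δ_0 = 20880/EI
Tip deflection under a unit load at B: L³/(3EI) = 699.1/EI.
With EI = 13000 kN·m²: δ_0 = 1.6062 m and δ_{BB} = 0.053773 m/kN.
Compatibility — the spring shortens by R_B/k under the reaction it provides: δ_0 − R_B·δ_{BB} = R_B/k. With 1/k = 0.000102 m/kN, R_B = δ_0 / (δ_{BB} + 1/k) = 1.6062 / (0.053773 + 0.000102) = 29.81 kN.
Moment equilibrium about A: M_A = Σ(load moments about A) − R_B·L = 853.6 − 29.81×12.8 = 472 kN·m.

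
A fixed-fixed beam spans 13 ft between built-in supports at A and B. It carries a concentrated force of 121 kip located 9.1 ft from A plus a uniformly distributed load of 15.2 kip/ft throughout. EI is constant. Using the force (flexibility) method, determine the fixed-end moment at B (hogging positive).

M_B = 445.3 kip·ft

Release both end moments; the primary structure is a simply-supported span AB with redundants M_A and M_B.
End rotations of the released simple span under the applied load (×1/EI):
  at A: point load 121 at a = 9.1: Pab(L + b)/(6LEI) = 930.4/EI
  at B: point load 121 at a = 9.1: Pab(L + a)/(6LEI) = 1217/EI
  at A: UDL 15.2: wL³/(24EI) = 1391/EI
  at B: UDL 15.2: wL³/(24EI) = 1391/EI
  θ_A0 = 2322/EI,  θ_B0 = 2608/EI
Flexibility coefficients: a unit moment at one end gives L/(3EI) there and L/(6EI) at the far end, so f₁₁ = f₂₂ = 4.333/EI and f₁₂ = f₂₁ = 2.167/EI.
Compatibility — zero rotation at each built-in end:
  4.333 M_A + 2.167 M_B = 2322
  2.167 M_A + 4.333 M_B = 2608
Solving the pair gives M_A = 313.2 kip·ft and M_B = 445.3 kip·ft (hogging).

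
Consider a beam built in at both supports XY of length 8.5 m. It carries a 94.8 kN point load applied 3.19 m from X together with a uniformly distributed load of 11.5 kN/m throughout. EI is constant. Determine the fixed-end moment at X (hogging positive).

M_X = 187.3 kN·m

Take the two fixed-end moments M_X, M_Y as redundants; the released structure is the simple span XY.
End rotations of the released simple span under the applied load (×1/EI):
  at X: point load 94.8 at a = 3.19: Pab(L + b)/(6LEI) = 434.8/EI
  at Y: point load 94.8 at a = 3.19: Pab(L + a)/(6LEI) = 368.1/EI
  at X: UDL 11.5: wL³/(24EI) = 294.3/EI
  at Y: UDL 11.5: wL³/(24EI) = 294.3/EI
  θ_X0 = 729.1/EI,  θ_Y0 = 662.3/EI
Flexibility coefficients: a unit moment at one end gives L/(3EI) there and L/(6EI) at the far end, so f₁₁ = f₂₂ = 2.833/EI and f₁₂ = f₂₁ = 1.417/EI.
Compatibility — zero rotation at each built-in end:
  2.833 M_X + 1.417 M_Y = 729.1
  1.417 M_X + 2.833 M_Y = 662.3
Solving the pair gives M_X = 187.3 kN·m and M_Y = 140.1 kN·m (hogging).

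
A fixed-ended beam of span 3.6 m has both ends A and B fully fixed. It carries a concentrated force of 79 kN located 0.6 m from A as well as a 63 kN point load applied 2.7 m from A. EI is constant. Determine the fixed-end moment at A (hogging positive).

Release both end moments; the primary structure is a simply-supported span AB with redundants M_A and M_B.
Simple-span end rotations at A and B under the given loads:
  at A: point load 79 at a = 0.6: Pab(L + b)/(6LEI) = 43.45/EI
  at B: point load 79 at a = 0.6: Pab(L + a)/(6LEI) = 27.65/EI
  at A: point load 63 at a = 2.7: Pab(L + b)/(6LEI) = 31.89/EI
  at B: point load 63 at a = 2.7: Pab(L + a)/(6LEI) = 44.65/EI
  θ_A0 = 75.34/EI,  θ_B0 = 72.3/EI
Flexibility coefficients: a unit moment at one end gives L/(3EI) there and L/(6EI) at the far end, so f₁₁ = f₂₂ = 1.2/EI and f₁₂ = f₂₁ = 0.6/EI.
Compatibility — zero rotation at each built-in end:
  1.2 M_A + 0.6 M_B = 75.34
  0.6 M_A + 1.2 M_B = 72.3
Solving the pair gives M_A = 43.55 kN·m and M_B = 38.48 kN·m (hogging).

M_A = 43.55 kN·m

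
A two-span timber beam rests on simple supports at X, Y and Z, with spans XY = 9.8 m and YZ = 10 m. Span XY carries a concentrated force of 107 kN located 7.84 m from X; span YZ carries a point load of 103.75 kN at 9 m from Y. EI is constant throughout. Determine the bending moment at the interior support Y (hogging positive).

M_Y = 100.7 kN·m

Insert a hinge at Y; M_Y is the redundant, and each span becomes simply supported.
Discontinuity in slope at Y on the released structure — sum the simple-span end rotations:
  span XY: point load 107 at a = 7.84: Pab(L + a)/(6LEI) = 493.3/EI
  span YZ: point load 103.75 at a = 9: Pab(L + b)/(6LEI) = 171.2/EI
  relative rotation θ_0 = (493.3 + 171.2)/EI = 664.4/EI
A unit hogging moment at Y produces rotation L₁/(3EI) + L₂/(3EI) = 6.6/EI.
Slope continuity at Y: θ_0 = M_Y·6.6/EI, so M_Y = 664.4/6.6 = 100.7 kN·m (hogging).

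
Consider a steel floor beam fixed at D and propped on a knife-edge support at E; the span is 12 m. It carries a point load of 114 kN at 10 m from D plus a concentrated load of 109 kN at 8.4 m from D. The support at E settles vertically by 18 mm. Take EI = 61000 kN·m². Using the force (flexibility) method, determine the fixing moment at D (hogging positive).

M_D = 312.3 kN·m

Release the roller at E. Primary structure: cantilever fixed at D.
Primary-structure tip deflection at E by superposition:
  point load 114 at a = 10: Pa²(3L − a)/(6EI) = 49400/EI
  point load 109 at a = 8.4: Pa²(3L − a)/(6EI) = 35379/EI
  δ_0 = 84779/EI
Tip deflection under a unit load at E: L³/(3EI) = 576/EI.
With EI = 61000 kN·m²: δ_0 = 1.3898 m and δ_{EE} = 0.009443 m/kN.
Compatibility — the beam at E must follow the support down by 0.018 m: δ_0 − R_E·δ_{EE} = 0.018, so R_E = (1.3898 − 0.018)/0.009443 = 145.3 kN.
Moment equilibrium about D: M_D = Σ(load moments about D) − R_E·L = 2056 − 145.3×12 = 312.3 kN·m.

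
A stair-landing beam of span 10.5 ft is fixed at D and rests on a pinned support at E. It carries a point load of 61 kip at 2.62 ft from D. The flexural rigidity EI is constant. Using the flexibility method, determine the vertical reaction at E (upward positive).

R_E = 5.223 kip

Choose R_E as the redundant. The primary structure is the cantilever fixed at D.
Deflection at E on the released cantilever, summing each load's contribution:
  point load 61 at a = 2.62: Pa²(3L − a)/(6EI) = 2015/EI
Flexibility coefficient — unit upward force at E: δ_{EE} = L³/(3EI) = 385.9/EI.
The prop prevents deflection at E: R_E = δ_0/δ_{EE} = 2015/385.9 = 5.223 kip.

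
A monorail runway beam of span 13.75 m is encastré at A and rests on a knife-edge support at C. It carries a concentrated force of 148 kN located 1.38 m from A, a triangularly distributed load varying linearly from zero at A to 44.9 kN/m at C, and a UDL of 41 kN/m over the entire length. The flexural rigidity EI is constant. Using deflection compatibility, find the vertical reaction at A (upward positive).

R_A = 637.1 kN

Release the roller at C. Primary structure: cantilever fixed at A.
Downward deflection at the released point C due to the loads:
  point load 148 at a = 1.38: Pa²(3L − a)/(6EI) = 1873/EI
  triangular load, peak 44.9 at the free end: 11w₀L⁴/(120EI) = 147119/EI
  UDL 41: wL⁴/(8EI) = 183191/EI
  δ_0 = 332183/EI
Tip deflection under a unit load at C: L³/(3EI) = 866.5/EI.
Compatibility at C: δ_0 − R_C·δ_{CC} = 0, so R_C = 332183/866.5 = 383.3 kN.
Vertical equilibrium: R_A = ΣP − R_C = 1020 − 383.3 = 637.1 kN.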